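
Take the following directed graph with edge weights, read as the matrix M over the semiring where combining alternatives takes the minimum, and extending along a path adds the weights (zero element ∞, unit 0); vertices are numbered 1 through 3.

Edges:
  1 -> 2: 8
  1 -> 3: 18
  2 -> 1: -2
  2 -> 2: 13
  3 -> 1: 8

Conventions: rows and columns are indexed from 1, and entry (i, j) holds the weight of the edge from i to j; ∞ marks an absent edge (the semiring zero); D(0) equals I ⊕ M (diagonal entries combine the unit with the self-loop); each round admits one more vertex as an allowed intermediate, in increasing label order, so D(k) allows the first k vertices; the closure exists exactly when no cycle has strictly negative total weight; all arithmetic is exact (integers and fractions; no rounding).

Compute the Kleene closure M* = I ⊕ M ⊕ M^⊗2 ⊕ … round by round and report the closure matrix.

D(0):
  [0, 8, 18]
  [-2, 0, ∞]
  [8, ∞, 0]
D(1):
  [0, 8, 18]
  [-2, 0, 16]
  [8, 16, 0]
D(2):
  [0, 8, 18]
  [-2, 0, 16]
  [8, 16, 0]
D(3):
  [0, 8, 18]
  [-2, 0, 16]
  [8, 16, 0]
Answer: M* = [[0, 8, 18], [-2, 0, 16], [8, 16, 0]]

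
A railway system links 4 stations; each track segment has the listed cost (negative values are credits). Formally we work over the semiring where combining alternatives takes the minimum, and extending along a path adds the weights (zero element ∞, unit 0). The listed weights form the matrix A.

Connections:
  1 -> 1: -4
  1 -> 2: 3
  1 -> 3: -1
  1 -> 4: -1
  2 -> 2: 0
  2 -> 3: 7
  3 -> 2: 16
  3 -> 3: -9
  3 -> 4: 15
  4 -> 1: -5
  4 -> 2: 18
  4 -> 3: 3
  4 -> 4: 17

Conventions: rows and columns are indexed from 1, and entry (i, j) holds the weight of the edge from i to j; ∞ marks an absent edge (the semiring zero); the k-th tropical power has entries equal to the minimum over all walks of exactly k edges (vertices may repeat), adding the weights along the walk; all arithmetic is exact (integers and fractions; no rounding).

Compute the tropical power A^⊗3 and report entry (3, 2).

A^⊗2:
  [-8, -1, -10, -5]
  [∞, 0, -2, 22]
  [10, 7, -18, 6]
  [-9, -2, -6, -6]
A^⊗3:
  [-12, -5, -19, -9]
  [17, 0, -11, 13]
  [1, -2, -27, -3]
  [-13, -6, -15, -10]
Key observation: the optimum is the walk 3->3->3->2, with weight (-9) + (-9) + 16 = -2.
Optimal value attained by: walk 3->3->3->2.
Answer: (A^⊗3)[3][2] = -2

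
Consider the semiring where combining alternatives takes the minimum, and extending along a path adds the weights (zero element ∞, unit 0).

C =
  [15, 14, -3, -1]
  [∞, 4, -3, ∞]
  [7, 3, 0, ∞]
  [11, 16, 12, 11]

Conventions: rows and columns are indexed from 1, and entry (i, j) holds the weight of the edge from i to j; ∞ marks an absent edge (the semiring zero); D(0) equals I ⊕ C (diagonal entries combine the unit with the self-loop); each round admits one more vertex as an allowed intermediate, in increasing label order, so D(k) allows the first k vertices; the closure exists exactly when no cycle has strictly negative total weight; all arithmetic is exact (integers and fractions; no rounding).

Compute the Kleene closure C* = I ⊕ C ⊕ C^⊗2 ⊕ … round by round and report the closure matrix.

D(0):
  [0, 14, -3, -1]
  [∞, 0, -3, ∞]
  [7, 3, 0, ∞]
  [11, 16, 12, 0]
D(1):
  [0, 14, -3, -1]
  [∞, 0, -3, ∞]
  [7, 3, 0, 6]
  [11, 16, 8, 0]
D(2):
  [0, 14, -3, -1]
  [∞, 0, -3, ∞]
  [7, 3, 0, 6]
  [11, 16, 8, 0]
D(3):
  [0, 0, -3, -1]
  [4, 0, -3, 3]
  [7, 3, 0, 6]
  [11, 11, 8, 0]
D(4):
  [0, 0, -3, -1]
  [4, 0, -3, 3]
  [7, 3, 0, 6]
  [11, 11, 8, 0]
Answer: C* = [[0, 0, -3, -1], [4, 0, -3, 3], [7, 3, 0, 6], [11, 11, 8, 0]]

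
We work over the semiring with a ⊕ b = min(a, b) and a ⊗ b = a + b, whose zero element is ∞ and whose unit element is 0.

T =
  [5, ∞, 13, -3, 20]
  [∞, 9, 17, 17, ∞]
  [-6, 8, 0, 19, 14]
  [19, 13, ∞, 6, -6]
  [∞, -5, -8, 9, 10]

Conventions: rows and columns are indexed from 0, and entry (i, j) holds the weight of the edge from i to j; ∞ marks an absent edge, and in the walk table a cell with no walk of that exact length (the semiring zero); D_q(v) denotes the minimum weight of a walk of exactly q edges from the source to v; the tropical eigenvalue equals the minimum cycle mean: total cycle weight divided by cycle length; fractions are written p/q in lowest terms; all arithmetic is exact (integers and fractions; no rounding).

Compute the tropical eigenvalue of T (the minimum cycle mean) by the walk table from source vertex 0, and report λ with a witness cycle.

q=0: [0, ∞, ∞, ∞, ∞]
q=1: [5, ∞, 13, -3, 20]
q=2: [7, 10, 12, 2, -9]
q=3: [6, -14, -17, 0, -4]
q=4: [-23, -9, -17, 2, -6]
q=5: [-23, -11, -17, -26, -4]
Optimal cycle mean attained by: cycle 0->3->4->2->0, total (-3) + (-6) + (-8) + (-6), length 4.
Answer: λ = -23/4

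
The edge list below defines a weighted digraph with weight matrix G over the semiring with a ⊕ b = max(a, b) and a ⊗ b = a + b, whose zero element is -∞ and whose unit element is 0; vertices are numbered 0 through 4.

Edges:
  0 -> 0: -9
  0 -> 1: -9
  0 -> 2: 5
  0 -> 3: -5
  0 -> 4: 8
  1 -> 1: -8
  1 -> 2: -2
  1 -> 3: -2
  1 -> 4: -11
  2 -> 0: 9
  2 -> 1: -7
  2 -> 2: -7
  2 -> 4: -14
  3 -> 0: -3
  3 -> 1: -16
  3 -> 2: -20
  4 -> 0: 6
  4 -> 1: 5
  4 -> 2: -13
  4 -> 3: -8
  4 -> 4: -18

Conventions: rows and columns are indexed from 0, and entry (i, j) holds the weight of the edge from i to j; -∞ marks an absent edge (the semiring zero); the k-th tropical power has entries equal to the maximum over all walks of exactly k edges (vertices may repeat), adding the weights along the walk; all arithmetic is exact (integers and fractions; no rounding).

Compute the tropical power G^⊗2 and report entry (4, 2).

G^⊗2:
  [14, 13, -2, 0, -1]
  [7, -6, -9, -10, -16]
  [2, 0, 14, 4, 17]
  [-11, -12, 2, -8, 5]
  [-3, -3, 11, 3, 14]
Key observation: the optimum is the walk 4->0->2, with weight 6 + 5 = 11.
Optimal value attained by: walk 4->0->2.
Answer: (G^⊗2)[4][2] = 11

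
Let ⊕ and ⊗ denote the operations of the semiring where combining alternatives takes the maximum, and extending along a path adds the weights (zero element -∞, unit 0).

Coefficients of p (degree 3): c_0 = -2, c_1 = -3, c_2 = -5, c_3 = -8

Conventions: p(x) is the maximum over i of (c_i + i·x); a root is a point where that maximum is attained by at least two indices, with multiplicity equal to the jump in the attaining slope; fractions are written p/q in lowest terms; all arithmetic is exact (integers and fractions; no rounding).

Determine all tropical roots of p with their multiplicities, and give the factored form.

hull edge (i=0, c=-2) to (i=1, c=-3): slope -1, span 1
hull edge (i=1, c=-3) to (i=2, c=-5): slope -2, span 1
hull edge (i=2, c=-5) to (i=3, c=-8): slope -3, span 1
Factored form: p(x) = -8 ⊗ (x ⊕ 1) ⊗ (x ⊕ 2) ⊗ (x ⊕ 3)
Answer: roots = 1 (mult 1), 2 (mult 1), 3 (mult 1)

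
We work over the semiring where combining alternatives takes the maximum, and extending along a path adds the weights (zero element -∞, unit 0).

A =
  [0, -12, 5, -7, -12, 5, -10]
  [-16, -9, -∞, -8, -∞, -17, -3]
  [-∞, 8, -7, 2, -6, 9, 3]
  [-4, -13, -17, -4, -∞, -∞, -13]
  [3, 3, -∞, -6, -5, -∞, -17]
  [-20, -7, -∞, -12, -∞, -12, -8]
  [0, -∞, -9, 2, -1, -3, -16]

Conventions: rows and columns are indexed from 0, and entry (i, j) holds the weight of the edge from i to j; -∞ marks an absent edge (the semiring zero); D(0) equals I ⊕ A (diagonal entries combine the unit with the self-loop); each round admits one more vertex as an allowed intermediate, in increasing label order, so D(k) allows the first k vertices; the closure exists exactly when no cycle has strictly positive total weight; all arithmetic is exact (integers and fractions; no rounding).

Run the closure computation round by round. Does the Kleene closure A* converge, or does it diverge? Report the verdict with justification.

D(0):
  [0, -12, 5, -7, -12, 5, -10]
  [-16, 0, -∞, -8, -∞, -17, -3]
  [-∞, 8, 0, 2, -6, 9, 3]
  [-4, -13, -17, 0, -∞, -∞, -13]
  [3, 3, -∞, -6, 0, -∞, -17]
  [-20, -7, -∞, -12, -∞, 0, -8]
  [0, -∞, -9, 2, -1, -3, 0]
D(1):
  [0, -12, 5, -7, -12, 5, -10]
  [-16, 0, -11, -8, -28, -11, -3]
  [-∞, 8, 0, 2, -6, 9, 3]
  [-4, -13, 1, 0, -16, 1, -13]
  [3, 3, 8, -4, 0, 8, -7]
  [-20, -7, -15, -12, -32, 0, -8]
  [0, -12, 5, 2, -1, 5, 0]
D(2):
  [0, -12, 5, -7, -12, 5, -10]
  [-16, 0, -11, -8, -28, -11, -3]
  [-8, 8, 0, 2, -6, 9, 5]
  [-4, -13, 1, 0, -16, 1, -13]
  [3, 3, 8, -4, 0, 8, 0]
  [-20, -7, -15, -12, -32, 0, -8]
  [0, -12, 5, 2, -1, 5, 0]
Detection: at round 3, diagonal entry (3, 3) turns strictly positive.
Key observation: the cycle 3->0->2->1->3 has total weight (-4) + 5 + 8 + (-8), which is strictly positive.
Answer: DIVERGES — positive cycle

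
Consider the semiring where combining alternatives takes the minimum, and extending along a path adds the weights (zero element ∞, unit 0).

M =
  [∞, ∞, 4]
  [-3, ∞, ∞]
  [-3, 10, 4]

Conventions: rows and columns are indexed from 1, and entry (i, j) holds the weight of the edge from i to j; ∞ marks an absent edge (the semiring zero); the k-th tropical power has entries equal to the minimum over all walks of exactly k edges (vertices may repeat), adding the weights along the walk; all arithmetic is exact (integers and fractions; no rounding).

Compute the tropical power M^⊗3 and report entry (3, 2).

M^⊗2:
  [1, 14, 8]
  [∞, ∞, 1]
  [1, 14, 1]
M^⊗3:
  [5, 18, 5]
  [-2, 11, 5]
  [-2, 11, 5]
Key observation: the optimum is the walk 3->1->3->2, with weight (-3) + 4 + 10 = 11.
Optimal value attained by: walk 3->1->3->2.
Answer: (M^⊗3)[3][2] = 11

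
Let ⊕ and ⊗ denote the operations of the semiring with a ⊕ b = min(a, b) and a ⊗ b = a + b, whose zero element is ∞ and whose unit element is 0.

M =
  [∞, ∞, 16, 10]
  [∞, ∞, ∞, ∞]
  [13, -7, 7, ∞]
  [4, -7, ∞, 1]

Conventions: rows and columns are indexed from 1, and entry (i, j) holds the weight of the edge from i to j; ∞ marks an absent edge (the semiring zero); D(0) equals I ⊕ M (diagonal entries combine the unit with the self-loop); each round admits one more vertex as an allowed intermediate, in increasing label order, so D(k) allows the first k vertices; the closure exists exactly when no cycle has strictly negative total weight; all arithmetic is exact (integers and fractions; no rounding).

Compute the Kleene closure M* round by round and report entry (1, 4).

D(0):
  [0, ∞, 16, 10]
  [∞, 0, ∞, ∞]
  [13, -7, 0, ∞]
  [4, -7, ∞, 0]
D(1):
  [0, ∞, 16, 10]
  [∞, 0, ∞, ∞]
  [13, -7, 0, 23]
  [4, -7, 20, 0]
D(2):
  [0, ∞, 16, 10]
  [∞, 0, ∞, ∞]
  [13, -7, 0, 23]
  [4, -7, 20, 0]
D(3):
  [0, 9, 16, 10]
  [∞, 0, ∞, ∞]
  [13, -7, 0, 23]
  [4, -7, 20, 0]
D(4):
  [0, 3, 16, 10]
  [∞, 0, ∞, ∞]
  [13, -7, 0, 23]
  [4, -7, 20, 0]
Answer: M*[1][4] = 10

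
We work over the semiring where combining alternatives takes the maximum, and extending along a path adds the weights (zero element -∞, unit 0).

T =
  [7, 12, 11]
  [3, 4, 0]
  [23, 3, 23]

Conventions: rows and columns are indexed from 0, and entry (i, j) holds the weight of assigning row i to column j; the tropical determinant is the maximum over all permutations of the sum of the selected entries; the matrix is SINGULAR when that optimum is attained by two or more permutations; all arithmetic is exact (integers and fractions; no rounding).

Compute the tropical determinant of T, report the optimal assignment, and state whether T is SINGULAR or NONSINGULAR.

σ = (0, 1, 2): 7 + 4 + 23 = 34
σ = (0, 2, 1): 7 + 0 + 3 = 10
σ = (1, 0, 2): 12 + 3 + 23 = 38
σ = (1, 2, 0): 12 + 0 + 23 = 35
σ = (2, 0, 1): 11 + 3 + 3 = 17
σ = (2, 1, 0): 11 + 4 + 23 = 38
Optimal value attained by: σ = (1, 0, 2).
Answer: det⊕(T) = 38; verdict: SINGULAR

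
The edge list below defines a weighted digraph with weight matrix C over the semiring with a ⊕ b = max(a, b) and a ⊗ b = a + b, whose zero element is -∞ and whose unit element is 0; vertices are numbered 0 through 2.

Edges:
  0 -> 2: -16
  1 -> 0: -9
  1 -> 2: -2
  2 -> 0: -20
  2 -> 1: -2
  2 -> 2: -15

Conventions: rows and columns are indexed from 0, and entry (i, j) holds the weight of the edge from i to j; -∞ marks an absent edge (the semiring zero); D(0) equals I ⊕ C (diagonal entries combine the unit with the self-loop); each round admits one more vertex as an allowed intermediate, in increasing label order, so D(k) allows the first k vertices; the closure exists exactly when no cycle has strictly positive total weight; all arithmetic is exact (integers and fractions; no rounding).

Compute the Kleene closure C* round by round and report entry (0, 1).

D(0):
  [0, -∞, -16]
  [-9, 0, -2]
  [-20, -2, 0]
D(1):
  [0, -∞, -16]
  [-9, 0, -2]
  [-20, -2, 0]
D(2):
  [0, -∞, -16]
  [-9, 0, -2]
  [-11, -2, 0]
D(3):
  [0, -18, -16]
  [-9, 0, -2]
  [-11, -2, 0]
Answer: C*[0][1] = -18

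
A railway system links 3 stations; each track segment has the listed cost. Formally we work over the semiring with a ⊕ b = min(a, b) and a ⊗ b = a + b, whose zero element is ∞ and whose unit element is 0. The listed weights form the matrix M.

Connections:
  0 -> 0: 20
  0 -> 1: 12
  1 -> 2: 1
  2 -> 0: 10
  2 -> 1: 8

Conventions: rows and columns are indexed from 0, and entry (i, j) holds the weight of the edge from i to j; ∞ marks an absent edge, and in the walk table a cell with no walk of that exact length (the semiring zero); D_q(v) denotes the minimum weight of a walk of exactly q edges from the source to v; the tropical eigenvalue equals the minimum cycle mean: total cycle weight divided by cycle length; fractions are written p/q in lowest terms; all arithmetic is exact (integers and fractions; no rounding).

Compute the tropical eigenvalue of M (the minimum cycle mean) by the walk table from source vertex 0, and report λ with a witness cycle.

q=0: [0, ∞, ∞]
q=1: [20, 12, ∞]
q=2: [40, 32, 13]
q=3: [23, 21, 33]
Optimal cycle mean attained by: cycle 1->2->1, total 1 + 8, length 2.
Answer: λ = 9/2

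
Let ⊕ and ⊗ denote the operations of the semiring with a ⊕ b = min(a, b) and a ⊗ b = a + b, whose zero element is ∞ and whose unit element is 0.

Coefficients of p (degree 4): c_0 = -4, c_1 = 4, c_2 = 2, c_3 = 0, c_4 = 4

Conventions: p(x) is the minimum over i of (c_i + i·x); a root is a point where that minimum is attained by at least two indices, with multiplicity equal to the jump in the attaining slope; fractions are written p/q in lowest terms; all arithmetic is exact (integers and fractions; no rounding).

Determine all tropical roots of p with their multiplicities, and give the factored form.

hull edge (i=0, c=-4) to (i=3, c=0): slope 4/3, span 3
hull edge (i=3, c=0) to (i=4, c=4): slope 4, span 1
Factored form: p(x) = 4 ⊗ (x ⊕ (-4)) ⊗ (x ⊕ (-4/3)) ⊗ (x ⊕ (-4/3)) ⊗ (x ⊕ (-4/3))
Answer: roots = -4 (mult 1), -4/3 (mult 3)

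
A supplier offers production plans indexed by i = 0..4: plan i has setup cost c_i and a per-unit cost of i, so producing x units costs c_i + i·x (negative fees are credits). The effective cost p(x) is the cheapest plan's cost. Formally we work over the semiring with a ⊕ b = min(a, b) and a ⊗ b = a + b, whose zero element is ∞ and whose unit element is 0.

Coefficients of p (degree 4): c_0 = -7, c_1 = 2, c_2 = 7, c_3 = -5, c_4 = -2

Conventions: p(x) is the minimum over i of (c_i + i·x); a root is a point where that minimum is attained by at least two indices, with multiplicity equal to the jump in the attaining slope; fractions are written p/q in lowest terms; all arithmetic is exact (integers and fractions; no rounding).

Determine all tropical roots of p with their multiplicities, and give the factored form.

hull edge (i=0, c=-7) to (i=3, c=-5): slope 2/3, span 3
hull edge (i=3, c=-5) to (i=4, c=-2): slope 3, span 1
Factored form: p(x) = -2 ⊗ (x ⊕ (-3)) ⊗ (x ⊕ (-2/3)) ⊗ (x ⊕ (-2/3)) ⊗ (x ⊕ (-2/3))
Answer: roots = -3 (mult 1), -2/3 (mult 3)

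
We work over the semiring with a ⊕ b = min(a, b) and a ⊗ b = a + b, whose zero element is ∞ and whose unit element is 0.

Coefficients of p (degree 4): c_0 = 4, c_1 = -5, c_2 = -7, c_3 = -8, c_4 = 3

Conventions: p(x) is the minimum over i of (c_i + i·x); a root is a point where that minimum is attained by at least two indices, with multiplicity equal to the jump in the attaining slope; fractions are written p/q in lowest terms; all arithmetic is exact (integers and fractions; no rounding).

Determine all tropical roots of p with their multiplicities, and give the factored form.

hull edge (i=0, c=4) to (i=1, c=-5): slope -9, span 1
hull edge (i=1, c=-5) to (i=2, c=-7): slope -2, span 1
hull edge (i=2, c=-7) to (i=3, c=-8): slope -1, span 1
hull edge (i=3, c=-8) to (i=4, c=3): slope 11, span 1
Factored form: p(x) = 3 ⊗ (x ⊕ (-11)) ⊗ (x ⊕ 1) ⊗ (x ⊕ 2) ⊗ (x ⊕ 9)
Answer: roots = -11 (mult 1), 1 (mult 1), 2 (mult 1), 9 (mult 1)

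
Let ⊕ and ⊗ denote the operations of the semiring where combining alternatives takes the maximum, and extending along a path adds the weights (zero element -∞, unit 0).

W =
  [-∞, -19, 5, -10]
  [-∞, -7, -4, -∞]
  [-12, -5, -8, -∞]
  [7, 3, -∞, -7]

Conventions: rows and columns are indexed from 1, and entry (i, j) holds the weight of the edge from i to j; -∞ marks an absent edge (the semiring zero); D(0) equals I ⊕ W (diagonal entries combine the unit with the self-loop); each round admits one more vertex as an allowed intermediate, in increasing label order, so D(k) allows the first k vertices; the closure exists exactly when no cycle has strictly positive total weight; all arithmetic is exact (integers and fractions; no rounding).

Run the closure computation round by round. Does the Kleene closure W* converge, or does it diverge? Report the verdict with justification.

D(0):
  [0, -19, 5, -10]
  [-∞, 0, -4, -∞]
  [-12, -5, 0, -∞]
  [7, 3, -∞, 0]
D(1):
  [0, -19, 5, -10]
  [-∞, 0, -4, -∞]
  [-12, -5, 0, -22]
  [7, 3, 12, 0]
D(2):
  [0, -19, 5, -10]
  [-∞, 0, -4, -∞]
  [-12, -5, 0, -22]
  [7, 3, 12, 0]
D(3):
  [0, 0, 5, -10]
  [-16, 0, -4, -26]
  [-12, -5, 0, -22]
  [7, 7, 12, 0]
D(4):
  [0, 0, 5, -10]
  [-16, 0, -4, -26]
  [-12, -5, 0, -22]
  [7, 7, 12, 0]
Key observation: every diagonal entry stays at the unit through all rounds, so no improving cycle exists.
Answer: CONVERGES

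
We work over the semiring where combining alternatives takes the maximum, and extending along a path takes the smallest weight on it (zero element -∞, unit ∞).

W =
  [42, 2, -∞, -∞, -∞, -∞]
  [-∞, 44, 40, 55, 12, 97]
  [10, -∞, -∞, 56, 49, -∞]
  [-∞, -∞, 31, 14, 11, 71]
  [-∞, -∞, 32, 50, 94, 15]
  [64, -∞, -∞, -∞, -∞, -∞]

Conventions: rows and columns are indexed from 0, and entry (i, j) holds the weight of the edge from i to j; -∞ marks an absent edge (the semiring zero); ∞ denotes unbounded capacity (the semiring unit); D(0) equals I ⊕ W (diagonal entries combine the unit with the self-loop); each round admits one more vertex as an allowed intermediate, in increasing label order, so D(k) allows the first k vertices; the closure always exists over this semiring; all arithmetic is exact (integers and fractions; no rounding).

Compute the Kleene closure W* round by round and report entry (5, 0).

D(0):
  [∞, 2, -∞, -∞, -∞, -∞]
  [-∞, ∞, 40, 55, 12, 97]
  [10, -∞, ∞, 56, 49, -∞]
  [-∞, -∞, 31, ∞, 11, 71]
  [-∞, -∞, 32, 50, ∞, 15]
  [64, -∞, -∞, -∞, -∞, ∞]
D(1):
  [∞, 2, -∞, -∞, -∞, -∞]
  [-∞, ∞, 40, 55, 12, 97]
  [10, 2, ∞, 56, 49, -∞]
  [-∞, -∞, 31, ∞, 11, 71]
  [-∞, -∞, 32, 50, ∞, 15]
  [64, 2, -∞, -∞, -∞, ∞]
D(2):
  [∞, 2, 2, 2, 2, 2]
  [-∞, ∞, 40, 55, 12, 97]
  [10, 2, ∞, 56, 49, 2]
  [-∞, -∞, 31, ∞, 11, 71]
  [-∞, -∞, 32, 50, ∞, 15]
  [64, 2, 2, 2, 2, ∞]
D(3):
  [∞, 2, 2, 2, 2, 2]
  [10, ∞, 40, 55, 40, 97]
  [10, 2, ∞, 56, 49, 2]
  [10, 2, 31, ∞, 31, 71]
  [10, 2, 32, 50, ∞, 15]
  [64, 2, 2, 2, 2, ∞]
D(4):
  [∞, 2, 2, 2, 2, 2]
  [10, ∞, 40, 55, 40, 97]
  [10, 2, ∞, 56, 49, 56]
  [10, 2, 31, ∞, 31, 71]
  [10, 2, 32, 50, ∞, 50]
  [64, 2, 2, 2, 2, ∞]
D(5):
  [∞, 2, 2, 2, 2, 2]
  [10, ∞, 40, 55, 40, 97]
  [10, 2, ∞, 56, 49, 56]
  [10, 2, 31, ∞, 31, 71]
  [10, 2, 32, 50, ∞, 50]
  [64, 2, 2, 2, 2, ∞]
D(6):
  [∞, 2, 2, 2, 2, 2]
  [64, ∞, 40, 55, 40, 97]
  [56, 2, ∞, 56, 49, 56]
  [64, 2, 31, ∞, 31, 71]
  [50, 2, 32, 50, ∞, 50]
  [64, 2, 2, 2, 2, ∞]
Answer: W*[5][0] = 64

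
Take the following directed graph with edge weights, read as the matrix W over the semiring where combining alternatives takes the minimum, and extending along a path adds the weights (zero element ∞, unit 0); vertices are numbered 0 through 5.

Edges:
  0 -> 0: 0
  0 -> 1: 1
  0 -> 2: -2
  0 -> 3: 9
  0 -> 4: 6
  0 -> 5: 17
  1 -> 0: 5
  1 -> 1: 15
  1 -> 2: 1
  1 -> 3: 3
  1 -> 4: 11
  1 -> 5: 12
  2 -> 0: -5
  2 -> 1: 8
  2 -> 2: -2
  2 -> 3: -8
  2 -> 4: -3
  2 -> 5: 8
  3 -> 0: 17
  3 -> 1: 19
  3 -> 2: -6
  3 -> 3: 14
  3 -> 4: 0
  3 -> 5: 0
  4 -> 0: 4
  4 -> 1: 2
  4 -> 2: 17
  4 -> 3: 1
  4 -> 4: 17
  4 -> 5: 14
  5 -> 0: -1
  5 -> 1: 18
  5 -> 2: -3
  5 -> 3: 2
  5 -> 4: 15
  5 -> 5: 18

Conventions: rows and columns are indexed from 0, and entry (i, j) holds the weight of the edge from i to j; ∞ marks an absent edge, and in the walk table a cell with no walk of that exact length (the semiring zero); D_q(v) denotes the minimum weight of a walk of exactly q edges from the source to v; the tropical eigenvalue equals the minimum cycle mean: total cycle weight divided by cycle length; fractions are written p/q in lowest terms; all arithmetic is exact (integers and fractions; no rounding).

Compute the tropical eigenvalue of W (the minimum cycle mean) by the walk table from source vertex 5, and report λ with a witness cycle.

q=0: [∞, ∞, ∞, ∞, ∞, 0]
q=1: [-1, 18, -3, 2, 15, 18]
q=2: [-8, 0, -5, -11, -6, 2]
q=3: [-10, -7, -17, -13, -11, -11]
q=4: [-22, -9, -19, -25, -20, -13]
q=5: [-24, -21, -31, -27, -25, -25]
q=6: [-36, -23, -33, -39, -34, -27]
Optimal cycle mean attained by: cycle 2->3->2, total (-8) + (-6), length 2.
Answer: λ = -7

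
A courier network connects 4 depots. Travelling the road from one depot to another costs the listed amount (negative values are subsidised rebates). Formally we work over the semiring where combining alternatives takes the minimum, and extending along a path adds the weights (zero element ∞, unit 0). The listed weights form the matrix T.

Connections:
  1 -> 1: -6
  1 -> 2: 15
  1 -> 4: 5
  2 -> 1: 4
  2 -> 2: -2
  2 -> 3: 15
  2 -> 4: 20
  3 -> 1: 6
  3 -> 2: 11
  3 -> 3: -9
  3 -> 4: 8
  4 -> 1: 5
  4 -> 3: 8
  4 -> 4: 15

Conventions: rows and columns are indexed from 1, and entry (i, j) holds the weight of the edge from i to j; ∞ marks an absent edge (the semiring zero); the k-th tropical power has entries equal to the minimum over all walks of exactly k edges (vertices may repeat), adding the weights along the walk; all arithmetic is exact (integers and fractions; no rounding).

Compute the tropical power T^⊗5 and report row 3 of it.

T^⊗2:
  [-12, 9, 13, -1]
  [-2, -4, 6, 9]
  [-3, 2, -18, -1]
  [-1, 19, -1, 10]
T^⊗3:
  [-18, 3, 4, -7]
  [-8, -6, -3, 3]
  [-12, -7, -27, -10]
  [-7, 10, -10, 4]
T^⊗4:
  [-24, -3, -5, -13]
  [-14, -8, -12, -3]
  [-21, -16, -36, -19]
  [-13, 1, -19, -2]
T^⊗5:
  [-30, -9, -14, -19]
  [-20, -10, -21, -9]
  [-30, -25, -45, -28]
  [-19, -8, -28, -11]
Answer: row 3 of T^⊗5 = [-30, -25, -45, -28]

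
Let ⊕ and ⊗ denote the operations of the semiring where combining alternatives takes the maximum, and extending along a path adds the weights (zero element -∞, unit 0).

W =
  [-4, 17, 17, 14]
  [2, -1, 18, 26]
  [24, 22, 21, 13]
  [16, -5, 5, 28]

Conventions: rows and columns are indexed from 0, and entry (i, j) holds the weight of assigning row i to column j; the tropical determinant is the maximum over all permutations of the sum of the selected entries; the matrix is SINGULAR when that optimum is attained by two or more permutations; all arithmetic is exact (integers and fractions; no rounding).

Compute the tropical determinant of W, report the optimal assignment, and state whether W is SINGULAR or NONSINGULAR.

σ = (0, 1, 2, 3): (-4) + (-1) + 21 + 28 = 44
σ = (0, 1, 3, 2): (-4) + (-1) + 13 + 5 = 13
σ = (0, 2, 1, 3): (-4) + 18 + 22 + 28 = 64
σ = (0, 2, 3, 1): (-4) + 18 + 13 + (-5) = 22
σ = (0, 3, 1, 2): (-4) + 26 + 22 + 5 = 49
σ = (0, 3, 2, 1): (-4) + 26 + 21 + (-5) = 38
σ = (1, 0, 2, 3): 17 + 2 + 21 + 28 = 68
σ = (1, 0, 3, 2): 17 + 2 + 13 + 5 = 37
σ = (1, 2, 0, 3): 17 + 18 + 24 + 28 = 87
σ = (1, 2, 3, 0): 17 + 18 + 13 + 16 = 64
σ = (1, 3, 0, 2): 17 + 26 + 24 + 5 = 72
σ = (1, 3, 2, 0): 17 + 26 + 21 + 16 = 80
σ = (2, 0, 1, 3): 17 + 2 + 22 + 28 = 69
σ = (2, 0, 3, 1): 17 + 2 + 13 + (-5) = 27
σ = (2, 1, 0, 3): 17 + (-1) + 24 + 28 = 68
σ = (2, 1, 3, 0): 17 + (-1) + 13 + 16 = 45
σ = (2, 3, 0, 1): 17 + 26 + 24 + (-5) = 62
σ = (2, 3, 1, 0): 17 + 26 + 22 + 16 = 81
σ = (3, 0, 1, 2): 14 + 2 + 22 + 5 = 43
σ = (3, 0, 2, 1): 14 + 2 + 21 + (-5) = 32
σ = (3, 1, 0, 2): 14 + (-1) + 24 + 5 = 42
σ = (3, 1, 2, 0): 14 + (-1) + 21 + 16 = 50
σ = (3, 2, 0, 1): 14 + 18 + 24 + (-5) = 51
σ = (3, 2, 1, 0): 14 + 18 + 22 + 16 = 70
Optimal value attained by: σ = (1, 2, 0, 3).
Answer: det⊕(W) = 87; verdict: NONSINGULAR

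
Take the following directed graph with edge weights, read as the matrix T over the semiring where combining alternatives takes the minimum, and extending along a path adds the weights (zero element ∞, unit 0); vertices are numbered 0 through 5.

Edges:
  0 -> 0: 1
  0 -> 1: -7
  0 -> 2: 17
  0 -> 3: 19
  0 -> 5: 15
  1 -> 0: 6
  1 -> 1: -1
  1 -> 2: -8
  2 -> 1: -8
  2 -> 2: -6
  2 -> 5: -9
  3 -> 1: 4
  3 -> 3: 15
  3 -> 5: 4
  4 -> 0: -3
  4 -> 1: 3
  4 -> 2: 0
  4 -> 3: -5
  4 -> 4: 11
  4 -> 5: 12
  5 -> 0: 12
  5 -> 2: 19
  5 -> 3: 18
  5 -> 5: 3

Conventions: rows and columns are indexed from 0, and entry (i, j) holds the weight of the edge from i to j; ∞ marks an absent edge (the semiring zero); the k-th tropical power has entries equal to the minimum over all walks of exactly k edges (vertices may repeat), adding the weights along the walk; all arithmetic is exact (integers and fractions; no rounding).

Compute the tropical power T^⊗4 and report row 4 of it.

T^⊗2:
  [-1, -8, -15, 20, ∞, 8]
  [5, -16, -14, 25, ∞, -17]
  [-2, -14, -16, 9, ∞, -15]
  [10, 3, -4, 22, ∞, 7]
  [-2, -10, -6, 6, 22, -9]
  [13, 5, 13, 21, ∞, 6]
T^⊗3:
  [-2, -23, -21, 18, ∞, -24]
  [-10, -22, -24, 1, ∞, -23]
  [-8, -24, -22, 3, ∞, -25]
  [9, -12, -10, 25, ∞, -13]
  [-4, -14, -18, 9, 33, -15]
  [11, 4, -3, 24, ∞, 4]
T^⊗4:
  [-17, -29, -31, -6, ∞, -30]
  [-16, -32, -30, -5, ∞, -33]
  [-18, -30, -32, -7, ∞, -31]
  [-6, -18, -20, 5, ∞, -19]
  [-8, -26, -24, 3, 44, -27]
  [10, -11, -9, 22, ∞, -12]
Answer: row 4 of T^⊗4 = [-8, -26, -24, 3, 44, -27]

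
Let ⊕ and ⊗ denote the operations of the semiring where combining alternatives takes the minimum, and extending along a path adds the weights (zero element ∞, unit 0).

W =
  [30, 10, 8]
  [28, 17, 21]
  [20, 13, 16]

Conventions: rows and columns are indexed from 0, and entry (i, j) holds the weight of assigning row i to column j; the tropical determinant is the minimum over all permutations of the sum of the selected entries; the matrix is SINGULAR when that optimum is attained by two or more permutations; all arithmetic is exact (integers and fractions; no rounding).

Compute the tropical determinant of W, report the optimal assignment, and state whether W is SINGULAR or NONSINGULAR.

σ = (0, 1, 2): 30 + 17 + 16 = 63
σ = (0, 2, 1): 30 + 21 + 13 = 64
σ = (1, 0, 2): 10 + 28 + 16 = 54
σ = (1, 2, 0): 10 + 21 + 20 = 51
σ = (2, 0, 1): 8 + 28 + 13 = 49
σ = (2, 1, 0): 8 + 17 + 20 = 45
Optimal value attained by: σ = (2, 1, 0).
Answer: det⊕(W) = 45; verdict: NONSINGULAR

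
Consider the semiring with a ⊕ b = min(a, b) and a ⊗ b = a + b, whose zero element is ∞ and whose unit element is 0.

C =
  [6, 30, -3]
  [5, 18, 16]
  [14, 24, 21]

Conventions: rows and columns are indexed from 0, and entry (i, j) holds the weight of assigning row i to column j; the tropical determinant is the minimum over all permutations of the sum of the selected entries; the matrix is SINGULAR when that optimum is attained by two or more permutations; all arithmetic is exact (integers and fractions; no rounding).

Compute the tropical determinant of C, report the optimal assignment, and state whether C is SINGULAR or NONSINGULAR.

σ = (0, 1, 2): 6 + 18 + 21 = 45
σ = (0, 2, 1): 6 + 16 + 24 = 46
σ = (1, 0, 2): 30 + 5 + 21 = 56
σ = (1, 2, 0): 30 + 16 + 14 = 60
σ = (2, 0, 1): (-3) + 5 + 24 = 26
σ = (2, 1, 0): (-3) + 18 + 14 = 29
Optimal value attained by: σ = (2, 0, 1).
Answer: det⊕(C) = 26; verdict: NONSINGULAR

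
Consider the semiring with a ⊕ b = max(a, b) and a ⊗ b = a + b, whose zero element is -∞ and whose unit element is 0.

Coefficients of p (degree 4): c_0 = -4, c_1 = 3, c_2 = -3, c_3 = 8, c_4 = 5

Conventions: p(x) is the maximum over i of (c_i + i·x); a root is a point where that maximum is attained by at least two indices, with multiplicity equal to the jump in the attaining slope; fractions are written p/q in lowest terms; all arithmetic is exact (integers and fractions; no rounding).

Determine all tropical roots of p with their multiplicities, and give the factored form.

hull edge (i=0, c=-4) to (i=1, c=3): slope 7, span 1
hull edge (i=1, c=3) to (i=3, c=8): slope 5/2, span 2
hull edge (i=3, c=8) to (i=4, c=5): slope -3, span 1
Factored form: p(x) = 5 ⊗ (x ⊕ (-7)) ⊗ (x ⊕ (-5/2)) ⊗ (x ⊕ (-5/2)) ⊗ (x ⊕ 3)
Answer: roots = -7 (mult 1), -5/2 (mult 2), 3 (mult 1)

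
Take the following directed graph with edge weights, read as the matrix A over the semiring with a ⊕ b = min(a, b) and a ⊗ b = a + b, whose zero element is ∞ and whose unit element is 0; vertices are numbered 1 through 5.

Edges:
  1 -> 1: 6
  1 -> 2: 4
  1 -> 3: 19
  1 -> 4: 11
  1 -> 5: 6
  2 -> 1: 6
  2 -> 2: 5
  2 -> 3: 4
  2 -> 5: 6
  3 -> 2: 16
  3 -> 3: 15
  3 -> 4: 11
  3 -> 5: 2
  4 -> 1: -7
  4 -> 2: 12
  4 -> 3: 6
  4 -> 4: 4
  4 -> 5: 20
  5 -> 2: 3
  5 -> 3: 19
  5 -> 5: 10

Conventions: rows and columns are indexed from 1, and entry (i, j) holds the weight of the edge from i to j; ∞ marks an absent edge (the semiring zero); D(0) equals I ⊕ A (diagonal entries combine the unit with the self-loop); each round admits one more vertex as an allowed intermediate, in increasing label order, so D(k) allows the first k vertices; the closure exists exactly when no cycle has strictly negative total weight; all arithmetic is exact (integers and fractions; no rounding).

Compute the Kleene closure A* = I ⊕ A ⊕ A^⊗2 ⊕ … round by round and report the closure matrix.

D(0):
  [0, 4, 19, 11, 6]
  [6, 0, 4, ∞, 6]
  [∞, 16, 0, 11, 2]
  [-7, 12, 6, 0, 20]
  [∞, 3, 19, ∞, 0]
D(1):
  [0, 4, 19, 11, 6]
  [6, 0, 4, 17, 6]
  [∞, 16, 0, 11, 2]
  [-7, -3, 6, 0, -1]
  [∞, 3, 19, ∞, 0]
D(2):
  [0, 4, 8, 11, 6]
  [6, 0, 4, 17, 6]
  [22, 16, 0, 11, 2]
  [-7, -3, 1, 0, -1]
  [9, 3, 7, 20, 0]
D(3):
  [0, 4, 8, 11, 6]
  [6, 0, 4, 15, 6]
  [22, 16, 0, 11, 2]
  [-7, -3, 1, 0, -1]
  [9, 3, 7, 18, 0]
D(4):
  [0, 4, 8, 11, 6]
  [6, 0, 4, 15, 6]
  [4, 8, 0, 11, 2]
  [-7, -3, 1, 0, -1]
  [9, 3, 7, 18, 0]
D(5):
  [0, 4, 8, 11, 6]
  [6, 0, 4, 15, 6]
  [4, 5, 0, 11, 2]
  [-7, -3, 1, 0, -1]
  [9, 3, 7, 18, 0]
Answer: A* = [[0, 4, 8, 11, 6], [6, 0, 4, 15, 6], [4, 5, 0, 11, 2], [-7, -3, 1, 0, -1], [9, 3, 7, 18, 0]]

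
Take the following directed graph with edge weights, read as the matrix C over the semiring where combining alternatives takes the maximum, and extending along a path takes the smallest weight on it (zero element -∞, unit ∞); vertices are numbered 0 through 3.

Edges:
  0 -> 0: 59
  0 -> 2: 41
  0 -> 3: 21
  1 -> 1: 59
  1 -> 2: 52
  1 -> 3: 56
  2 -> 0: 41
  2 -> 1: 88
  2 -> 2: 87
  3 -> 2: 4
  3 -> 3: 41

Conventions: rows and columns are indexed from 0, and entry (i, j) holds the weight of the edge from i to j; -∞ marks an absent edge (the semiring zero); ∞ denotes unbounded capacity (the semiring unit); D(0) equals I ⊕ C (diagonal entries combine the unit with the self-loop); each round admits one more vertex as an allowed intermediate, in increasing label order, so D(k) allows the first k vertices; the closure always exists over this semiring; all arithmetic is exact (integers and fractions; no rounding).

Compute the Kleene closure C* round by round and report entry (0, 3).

D(0):
  [∞, -∞, 41, 21]
  [-∞, ∞, 52, 56]
  [41, 88, ∞, -∞]
  [-∞, -∞, 4, ∞]
D(1):
  [∞, -∞, 41, 21]
  [-∞, ∞, 52, 56]
  [41, 88, ∞, 21]
  [-∞, -∞, 4, ∞]
D(2):
  [∞, -∞, 41, 21]
  [-∞, ∞, 52, 56]
  [41, 88, ∞, 56]
  [-∞, -∞, 4, ∞]
D(3):
  [∞, 41, 41, 41]
  [41, ∞, 52, 56]
  [41, 88, ∞, 56]
  [4, 4, 4, ∞]
D(4):
  [∞, 41, 41, 41]
  [41, ∞, 52, 56]
  [41, 88, ∞, 56]
  [4, 4, 4, ∞]
Answer: C*[0][3] = 41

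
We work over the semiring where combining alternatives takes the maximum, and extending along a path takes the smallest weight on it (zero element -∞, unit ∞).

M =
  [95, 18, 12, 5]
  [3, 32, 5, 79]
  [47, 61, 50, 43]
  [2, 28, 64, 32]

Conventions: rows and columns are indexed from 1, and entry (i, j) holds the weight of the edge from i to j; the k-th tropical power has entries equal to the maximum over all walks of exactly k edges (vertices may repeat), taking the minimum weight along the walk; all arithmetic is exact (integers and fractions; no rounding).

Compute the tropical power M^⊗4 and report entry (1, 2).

M^⊗2:
  [95, 18, 12, 18]
  [5, 32, 64, 32]
  [47, 50, 50, 61]
  [47, 61, 50, 43]
M^⊗3:
  [95, 18, 18, 18]
  [47, 61, 50, 43]
  [47, 50, 61, 50]
  [47, 50, 50, 61]
M^⊗4:
  [95, 18, 18, 18]
  [47, 50, 50, 61]
  [47, 61, 50, 50]
  [47, 50, 61, 50]
Key observation: the optimum is the walk 1->1->1->1->2, with weight 95 min 95 min 95 min 18 = 18.
Optimal value attained by: walk 1->1->1->1->2.
Answer: (M^⊗4)[1][2] = 18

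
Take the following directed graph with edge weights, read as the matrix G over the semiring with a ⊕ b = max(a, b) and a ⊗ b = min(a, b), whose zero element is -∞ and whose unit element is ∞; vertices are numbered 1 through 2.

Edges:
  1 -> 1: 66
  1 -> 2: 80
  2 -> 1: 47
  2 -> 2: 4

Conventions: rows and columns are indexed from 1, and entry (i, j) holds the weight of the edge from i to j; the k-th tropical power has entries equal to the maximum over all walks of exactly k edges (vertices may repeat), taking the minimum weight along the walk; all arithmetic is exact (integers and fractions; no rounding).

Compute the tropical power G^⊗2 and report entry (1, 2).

G^⊗2:
  [66, 66]
  [47, 47]
Key observation: the optimum is the walk 1->1->2, with weight 66 min 80 = 66.
Optimal value attained by: walk 1->1->2.
Answer: (G^⊗2)[1][2] = 66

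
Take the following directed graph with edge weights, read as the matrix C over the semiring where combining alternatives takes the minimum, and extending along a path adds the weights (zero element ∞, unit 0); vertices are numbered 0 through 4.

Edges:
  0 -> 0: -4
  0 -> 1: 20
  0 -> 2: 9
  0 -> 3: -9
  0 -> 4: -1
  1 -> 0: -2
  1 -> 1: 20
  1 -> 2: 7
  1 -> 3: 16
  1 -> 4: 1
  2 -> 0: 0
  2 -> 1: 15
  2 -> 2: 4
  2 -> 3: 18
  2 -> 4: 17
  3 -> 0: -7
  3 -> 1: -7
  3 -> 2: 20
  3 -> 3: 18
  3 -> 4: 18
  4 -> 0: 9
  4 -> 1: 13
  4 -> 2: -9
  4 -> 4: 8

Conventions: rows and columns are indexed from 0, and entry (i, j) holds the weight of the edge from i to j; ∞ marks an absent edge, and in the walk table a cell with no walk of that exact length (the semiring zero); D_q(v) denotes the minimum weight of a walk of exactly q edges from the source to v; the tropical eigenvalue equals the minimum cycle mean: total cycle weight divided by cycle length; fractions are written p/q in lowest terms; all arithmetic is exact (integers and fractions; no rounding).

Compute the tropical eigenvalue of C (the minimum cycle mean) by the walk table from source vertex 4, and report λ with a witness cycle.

q=0: [∞, ∞, ∞, ∞, 0]
q=1: [9, 13, -9, ∞, 8]
q=2: [-9, 6, -5, 0, 8]
q=3: [-13, -7, -1, -18, -10]
q=4: [-25, -25, -19, -22, -14]
q=5: [-29, -29, -23, -34, -26]
Optimal cycle mean attained by: cycle 0->3->0, total (-9) + (-7), length 2.
Answer: λ = -8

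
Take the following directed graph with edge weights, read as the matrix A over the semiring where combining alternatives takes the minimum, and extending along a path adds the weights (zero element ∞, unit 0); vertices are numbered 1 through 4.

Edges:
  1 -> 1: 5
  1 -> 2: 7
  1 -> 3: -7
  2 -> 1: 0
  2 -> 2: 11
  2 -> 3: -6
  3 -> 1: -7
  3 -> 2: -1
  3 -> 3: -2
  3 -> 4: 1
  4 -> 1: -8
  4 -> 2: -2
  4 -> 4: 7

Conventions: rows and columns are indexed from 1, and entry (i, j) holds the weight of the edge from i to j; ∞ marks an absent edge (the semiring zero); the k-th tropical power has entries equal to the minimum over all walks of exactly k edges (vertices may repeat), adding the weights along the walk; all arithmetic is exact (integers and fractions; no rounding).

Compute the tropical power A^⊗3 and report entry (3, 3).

A^⊗2:
  [-14, -8, -9, -6]
  [-13, -7, -8, -5]
  [-9, -3, -14, -1]
  [-3, -1, -15, 14]
A^⊗3:
  [-16, -10, -21, -8]
  [-15, -9, -20, -7]
  [-21, -15, -16, -13]
  [-22, -16, -17, -14]
Key observation: the optimum is the walk 3->1->3->3, with weight (-7) + (-7) + (-2) = -16.
Optimal value attained by: walk 3->1->3->3.
Answer: (A^⊗3)[3][3] = -16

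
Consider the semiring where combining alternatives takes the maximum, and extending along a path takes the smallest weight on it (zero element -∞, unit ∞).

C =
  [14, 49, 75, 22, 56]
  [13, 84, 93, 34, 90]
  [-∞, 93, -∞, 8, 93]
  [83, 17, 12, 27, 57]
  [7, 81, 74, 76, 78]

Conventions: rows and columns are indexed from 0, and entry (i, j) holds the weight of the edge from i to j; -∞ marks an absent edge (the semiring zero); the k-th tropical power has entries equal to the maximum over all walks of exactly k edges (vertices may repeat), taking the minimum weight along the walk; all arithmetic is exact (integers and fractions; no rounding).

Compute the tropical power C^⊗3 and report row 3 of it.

C^⊗2:
  [22, 75, 56, 56, 75]
  [34, 93, 84, 76, 93]
  [13, 84, 93, 76, 90]
  [27, 57, 75, 57, 57]
  [76, 81, 81, 76, 81]
C^⊗3:
  [56, 75, 75, 75, 75]
  [76, 84, 93, 76, 90]
  [76, 93, 84, 76, 93]
  [57, 75, 57, 57, 75]
  [76, 81, 81, 76, 81]
Answer: row 3 of C^⊗3 = [57, 75, 57, 57, 75]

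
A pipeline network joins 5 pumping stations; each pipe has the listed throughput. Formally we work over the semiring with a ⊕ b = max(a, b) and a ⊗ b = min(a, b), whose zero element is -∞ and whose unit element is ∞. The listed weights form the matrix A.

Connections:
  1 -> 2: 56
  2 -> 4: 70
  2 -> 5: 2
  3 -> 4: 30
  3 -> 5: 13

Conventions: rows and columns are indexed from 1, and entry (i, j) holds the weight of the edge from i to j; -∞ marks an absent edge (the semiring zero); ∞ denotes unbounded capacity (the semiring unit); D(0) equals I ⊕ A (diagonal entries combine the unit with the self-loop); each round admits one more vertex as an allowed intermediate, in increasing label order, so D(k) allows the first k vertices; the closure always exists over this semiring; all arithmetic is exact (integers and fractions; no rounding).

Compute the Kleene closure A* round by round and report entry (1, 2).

D(0):
  [∞, 56, -∞, -∞, -∞]
  [-∞, ∞, -∞, 70, 2]
  [-∞, -∞, ∞, 30, 13]
  [-∞, -∞, -∞, ∞, -∞]
  [-∞, -∞, -∞, -∞, ∞]
D(1):
  [∞, 56, -∞, -∞, -∞]
  [-∞, ∞, -∞, 70, 2]
  [-∞, -∞, ∞, 30, 13]
  [-∞, -∞, -∞, ∞, -∞]
  [-∞, -∞, -∞, -∞, ∞]
D(2):
  [∞, 56, -∞, 56, 2]
  [-∞, ∞, -∞, 70, 2]
  [-∞, -∞, ∞, 30, 13]
  [-∞, -∞, -∞, ∞, -∞]
  [-∞, -∞, -∞, -∞, ∞]
D(3):
  [∞, 56, -∞, 56, 2]
  [-∞, ∞, -∞, 70, 2]
  [-∞, -∞, ∞, 30, 13]
  [-∞, -∞, -∞, ∞, -∞]
  [-∞, -∞, -∞, -∞, ∞]
D(4):
  [∞, 56, -∞, 56, 2]
  [-∞, ∞, -∞, 70, 2]
  [-∞, -∞, ∞, 30, 13]
  [-∞, -∞, -∞, ∞, -∞]
  [-∞, -∞, -∞, -∞, ∞]
D(5):
  [∞, 56, -∞, 56, 2]
  [-∞, ∞, -∞, 70, 2]
  [-∞, -∞, ∞, 30, 13]
  [-∞, -∞, -∞, ∞, -∞]
  [-∞, -∞, -∞, -∞, ∞]
Answer: A*[1][2] = 56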